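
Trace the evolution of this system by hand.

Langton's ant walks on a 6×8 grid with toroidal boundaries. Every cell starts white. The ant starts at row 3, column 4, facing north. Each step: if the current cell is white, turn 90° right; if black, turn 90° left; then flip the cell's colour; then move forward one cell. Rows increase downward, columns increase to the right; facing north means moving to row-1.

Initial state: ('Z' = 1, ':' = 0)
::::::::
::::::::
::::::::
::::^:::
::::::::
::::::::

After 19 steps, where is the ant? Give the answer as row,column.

4,2

k=0  ::::::::
::::::::
::::::::
::::^:::
::::::::
::::::::
k=1  ::::::::
::::::::
::::::::
::::Z>::
::::::::
::::::::
k=2  ::::::::
::::::::
::::::::
::::ZZ::
:::::v::
::::::::
k=3  ::::::::
::::::::
::::::::
::::ZZ::
::::<Z::
::::::::
k=4  ::::::::
::::::::
::::::::
::::^Z::
::::ZZ::
::::::::
k=5  ::::::::
::::::::
::::::::
:::<:Z::
::::ZZ::
::::::::
k=6  ::::::::
::::::::
:::^::::
:::Z:Z::
::::ZZ::
::::::::
k=7  ::::::::
::::::::
:::Z>:::
:::Z:Z::
::::ZZ::
::::::::
k=8  ::::::::
::::::::
:::ZZ:::
:::ZvZ::
::::ZZ::
::::::::
k=9  ::::::::
::::::::
:::ZZ:::
:::<ZZ::
::::ZZ::
::::::::
k=10  ::::::::
::::::::
:::ZZ:::
::::ZZ::
:::vZZ::
::::::::
k=11  ::::::::
::::::::
:::ZZ:::
::::ZZ::
::<ZZZ::
::::::::
k=12  ::::::::
::::::::
:::ZZ:::
::^:ZZ::
::ZZZZ::
::::::::
k=13  ::::::::
::::::::
:::ZZ:::
::Z>ZZ::
::ZZZZ::
::::::::
k=14  ::::::::
::::::::
:::ZZ:::
::ZZZZ::
::ZvZZ::
::::::::
k=15  ::::::::
::::::::
:::ZZ:::
::ZZZZ::
::Z:>Z::
::::::::
k=16  ::::::::
::::::::
:::ZZ:::
::ZZ^Z::
::Z::Z::
::::::::
k=17  ::::::::
::::::::
:::ZZ:::
::Z<:Z::
::Z::Z::
::::::::
k=18  ::::::::
::::::::
:::ZZ:::
::Z::Z::
::Zv:Z::
::::::::
k=19  ::::::::
::::::::
:::ZZ:::
::Z::Z::
::<Z:Z::
::::::::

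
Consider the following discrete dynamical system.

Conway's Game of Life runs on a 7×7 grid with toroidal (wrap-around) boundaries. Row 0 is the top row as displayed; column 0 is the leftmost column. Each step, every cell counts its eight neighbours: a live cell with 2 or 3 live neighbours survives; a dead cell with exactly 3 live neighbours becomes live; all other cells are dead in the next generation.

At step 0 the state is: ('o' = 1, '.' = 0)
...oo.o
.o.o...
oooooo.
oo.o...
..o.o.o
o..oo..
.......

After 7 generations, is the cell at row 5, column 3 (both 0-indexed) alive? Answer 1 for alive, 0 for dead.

0

k=0  ...oo.o
.o.o...
oooooo.
oo.o...
..o.o.o
o..oo..
.......
k=1  ..ooo..
.o....o
......o
.......
..o.ooo
...ooo.
.....o.
k=2  ..oooo.
o.oo.o.
o......
......o
......o
...o...
..o..o.
k=3  .....o.
..o..o.
oo.....
o.....o
.......
.......
..o..o.
k=4  ....ooo
.o....o
oo.....
oo....o
.......
.......
.......
k=5  o....oo
.o....o
..o....
.o....o
o......
.......
.....o.
k=6  o....o.
.o...oo
.oo....
oo.....
o......
.......
.....o.
k=7  o...oo.
.oo..oo
..o...o
o.o....
oo.....
.......
......o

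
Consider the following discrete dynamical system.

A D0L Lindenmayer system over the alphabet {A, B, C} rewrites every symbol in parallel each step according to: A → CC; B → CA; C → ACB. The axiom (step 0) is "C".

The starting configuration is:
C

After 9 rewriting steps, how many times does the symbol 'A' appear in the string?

1281

[0] C
[1] ACB
[2] CCACBCA
[3] ACBACBCCACBCAACBCC
[4] CCACBCACCACBCAACBACBCCACBCAACBCCCCACBCAACBACB
[5] ACBACBCCACBCAACBCCACBACBCCACBCAACBCCCCACBCACCACBCAACBACBCCACBCAACBCCCCACBCAACBACBACBACBCCACBCAACBCCCCACBCACCACBCA
[6] CCACBCACCACBCAACBACBCCACBCAACBCCCCACBCAACBACBCCACBCACCACBC…CBCAACBCCCCACBCAACBACBACBACBCCACBCAACBCCACBACBCCACBCAACBCC  (len 284)
[7] ACBACBCCACBCAACBCCACBACBCCACBCAACBCCCCACBCACCACBCAACBACBCC…CCACBCAACBACBCCACBCACCACBCAACBACBCCACBCAACBCCCCACBCAACBACB  (len 713)
[8] CCACBCACCACBCAACBACBCCACBCAACBCCCCACBCAACBACBCCACBCACCACBC…BCCACBCAACBCCCCACBCAACBACBACBACBCCACBCAACBCCCCACBCACCACBCA  (len 1791)
[9] ACBACBCCACBCAACBCCACBACBCCACBCAACBCCCCACBCACCACBCAACBACBCC…CBCAACBCCCCACBCAACBACBACBACBCCACBCAACBCCACBACBCCACBCAACBCC  (len 4498)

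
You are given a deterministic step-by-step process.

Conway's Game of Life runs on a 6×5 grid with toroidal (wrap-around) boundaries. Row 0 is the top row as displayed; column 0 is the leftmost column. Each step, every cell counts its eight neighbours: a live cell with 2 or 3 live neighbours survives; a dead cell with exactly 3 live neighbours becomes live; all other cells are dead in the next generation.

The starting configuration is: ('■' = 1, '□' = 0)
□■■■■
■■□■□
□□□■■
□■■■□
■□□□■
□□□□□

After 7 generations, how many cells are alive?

0) □■■■■
■■□■□
□□□■■
□■■■□
■□□□■
□□□□□
1) □■□■■
□■□□□
□□□□□
□■■□□
■■■■■
□■■□□
2) □■□■□
■□■□□
□■■□□
□□□□■
□□□□■
□□□□□
3) □■■□□
■□□■□
■■■■□
■□□■□
□□□□□
□□□□□
4) □■■□□
■□□■□
■□□■□
■□□■□
□□□□□
□□□□□
5) □■■□□
■□□■□
■■■■□
□□□□□
□□□□□
□□□□□
6) □■■□□
■□□■□
■■■■□
□■■□□
□□□□□
□□□□□
7) □■■□□
■□□■□
■□□■□
■□□■□
□□□□□
□□□□□

8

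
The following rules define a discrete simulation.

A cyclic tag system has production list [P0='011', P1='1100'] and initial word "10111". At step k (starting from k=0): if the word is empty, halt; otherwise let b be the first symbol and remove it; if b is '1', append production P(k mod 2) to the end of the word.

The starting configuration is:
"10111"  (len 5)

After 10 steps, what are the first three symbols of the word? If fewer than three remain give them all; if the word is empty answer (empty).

111

step 0: "10111"  (len 5)
step 1: "0111011"  (len 7)
step 2: "111011"  (len 6)
step 3: "11011011"  (len 8)
step 4: "10110111100"  (len 11)
step 5: "0110111100011"  (len 13)
step 6: "110111100011"  (len 12)
step 7: "10111100011011"  (len 14)
step 8: "01111000110111100"  (len 17)
step 9: "1111000110111100"  (len 16)
step 10: "1110001101111001100"  (len 19)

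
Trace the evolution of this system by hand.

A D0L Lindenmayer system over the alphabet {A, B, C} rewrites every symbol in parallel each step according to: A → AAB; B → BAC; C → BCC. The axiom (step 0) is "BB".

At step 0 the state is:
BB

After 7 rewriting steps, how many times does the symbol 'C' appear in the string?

0) BB
1) BACBAC
2) BACAABBCCBACAABBCC
3) BACAABBCCAABAABBACBACBCCBCCBACAABBCCAABAABBACBACBCCBCC
4) BACAABBCCAABAABBACBACBCCBCCAABAABBACAABAABBACBACAABBCCBACA…CBCCAABAABBACAABAABBACBACAABBCCBACAABBCCBACBCCBCCBACBCCBCC  (len 162)
5) BACAABBCCAABAABBACBACBCCBCCAABAABBACAABAABBACBACAABBCCBACA…CBCCBACAABBCCBACBCCBCCBACBCCBCCBACAABBCCBACBCCBCCBACBCCBCC  (len 486)
6) BACAABBCCAABAABBACBACBCCBCCAABAABBACAABAABBACBACAABBCCBACA…CBCCBACAABBCCBACBCCBCCBACBCCBCCBACAABBCCBACBCCBCCBACBCCBCC  (len 1458)
7) BACAABBCCAABAABBACBACBCCBCCAABAABBACAABAABBACBACAABBCCBACA…CBCCBACAABBCCBACBCCBCCBACBCCBCCBACAABBCCBACBCCBCCBACBCCBCC  (len 4374)

1458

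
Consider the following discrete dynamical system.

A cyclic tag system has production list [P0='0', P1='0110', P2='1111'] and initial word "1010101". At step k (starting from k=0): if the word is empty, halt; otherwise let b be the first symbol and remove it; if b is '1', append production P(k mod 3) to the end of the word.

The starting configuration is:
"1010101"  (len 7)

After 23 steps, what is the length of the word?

step 0: "1010101"  (len 7)
step 1: "0101010"  (len 7)
step 2: "101010"  (len 6)
step 3: "010101111"  (len 9)
step 4: "10101111"  (len 8)
step 5: "01011110110"  (len 11)
step 6: "1011110110"  (len 10)
step 7: "0111101100"  (len 10)
step 8: "111101100"  (len 9)
step 9: "111011001111"  (len 12)
step 10: "110110011110"  (len 12)
step 11: "101100111100110"  (len 15)
step 12: "011001111001101111"  (len 18)
step 13: "11001111001101111"  (len 17)
step 14: "10011110011011110110"  (len 20)
step 15: "00111100110111101101111"  (len 23)
step 16: "0111100110111101101111"  (len 22)
step 17: "111100110111101101111"  (len 21)
step 18: "111001101111011011111111"  (len 24)
step 19: "110011011110110111111110"  (len 24)
step 20: "100110111101101111111100110"  (len 27)
step 21: "001101111011011111111001101111"  (len 30)
step 22: "01101111011011111111001101111"  (len 29)
step 23: "1101111011011111111001101111"  (len 28)

28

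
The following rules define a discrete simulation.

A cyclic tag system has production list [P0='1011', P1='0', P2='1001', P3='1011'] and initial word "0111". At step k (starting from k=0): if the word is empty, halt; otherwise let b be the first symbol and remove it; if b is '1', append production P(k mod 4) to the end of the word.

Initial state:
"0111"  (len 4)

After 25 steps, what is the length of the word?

t=0: "0111"  (len 4)
t=1: "111"  (len 3)
t=2: "110"  (len 3)
t=3: "101001"  (len 6)
t=4: "010011011"  (len 9)
t=5: "10011011"  (len 8)
t=6: "00110110"  (len 8)
t=7: "0110110"  (len 7)
t=8: "110110"  (len 6)
t=9: "101101011"  (len 9)
t=10: "011010110"  (len 9)
t=11: "11010110"  (len 8)
t=12: "10101101011"  (len 11)
t=13: "01011010111011"  (len 14)
t=14: "1011010111011"  (len 13)
t=15: "0110101110111001"  (len 16)
t=16: "110101110111001"  (len 15)
t=17: "101011101110011011"  (len 18)
t=18: "010111011100110110"  (len 18)
t=19: "10111011100110110"  (len 17)
t=20: "01110111001101101011"  (len 20)
t=21: "1110111001101101011"  (len 19)
t=22: "1101110011011010110"  (len 19)
t=23: "1011100110110101101001"  (len 22)
t=24: "0111001101101011010011011"  (len 25)
t=25: "111001101101011010011011"  (len 24)

24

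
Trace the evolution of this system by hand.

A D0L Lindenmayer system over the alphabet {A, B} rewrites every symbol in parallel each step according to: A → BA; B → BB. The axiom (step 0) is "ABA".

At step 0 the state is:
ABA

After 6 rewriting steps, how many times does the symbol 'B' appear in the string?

t=0: ABA
t=1: BABBBA
t=2: BBBABBBBBBBA
t=3: BBBBBBBABBBBBBBBBBBBBBBA
t=4: BBBBBBBBBBBBBBBABBBBBBBBBBBBBBBBBBBBBBBBBBBBBBBA
t=5: BBBBBBBBBBBBBBBBBBBBBBBBBBBBBBBABBBBBBBBBBBBBBBBBBBBBBBBBBBBBBBBBBBBBBBBBBBBBBBBBBBBBBBBBBBBBBBA
t=6: BBBBBBBBBBBBBBBBBBBBBBBBBBBBBBBBBBBBBBBBBBBBBBBBBBBBBBBBBB…BBBBBBBBBBBBBBBBBBBBBBBBBBBBBBBBBBBBBBBBBBBBBBBBBBBBBBBBBA  (len 192)

190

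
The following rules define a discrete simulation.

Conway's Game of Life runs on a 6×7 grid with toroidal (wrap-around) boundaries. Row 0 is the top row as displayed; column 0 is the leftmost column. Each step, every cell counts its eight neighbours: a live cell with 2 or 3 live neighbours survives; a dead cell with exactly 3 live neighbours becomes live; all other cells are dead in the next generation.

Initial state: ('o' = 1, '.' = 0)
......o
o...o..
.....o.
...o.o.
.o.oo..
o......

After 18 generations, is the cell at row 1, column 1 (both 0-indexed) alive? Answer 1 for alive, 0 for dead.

0) ......o
o...o..
.....o.
...o.o.
.o.oo..
o......
1) o.....o
.....oo
.....oo
..oo.o.
..ooo..
o......
2) o....o.
.......
.......
..o..oo
.oo.o..
oo.o..o
3) oo.....
.......
.......
.ooo.o.
....o..
...oooo
4) o...ooo
.......
..o....
..ooo..
......o
o..oooo
5) o..o...
.....oo
..o....
..oo...
o.o...o
...o...
6) ....o.o
......o
..oo...
..oo...
.oo....
oooo..o
7) .ooo..o
...o.o.
..oo...
.......
.......
...o.oo
8) o..o..o
.o.....
..ooo..
.......
.......
o..oooo
9) .ooo...
oo..o..
..oo...
...o...
....ooo
o..ooo.
10) .....oo
o...o..
.oooo..
..oo.o.
......o
oo.....
11) .o...oo
ooo.o.o
.o...o.
.o...o.
ooo...o
o....o.
12) ..o.o..
..o.o..
....oo.
.....o.
..o..o.
..o..o.
13) .oo.oo.
....o..
...ooo.
.....oo
....ooo
.oo.oo.
14) .oo....
..o....
...o..o
...o...
o..o...
ooo....
15) o..o...
.ooo...
..oo...
..ooo..
o..o...
o..o...
16) o..oo..
.o..o..
.......
.o..o..
.o.....
ooooo.o
17) ......o
...oo..
.......
.......
....oo.
....ooo
18) ...o..o
.......
.......
.......
....o.o
....o.o

0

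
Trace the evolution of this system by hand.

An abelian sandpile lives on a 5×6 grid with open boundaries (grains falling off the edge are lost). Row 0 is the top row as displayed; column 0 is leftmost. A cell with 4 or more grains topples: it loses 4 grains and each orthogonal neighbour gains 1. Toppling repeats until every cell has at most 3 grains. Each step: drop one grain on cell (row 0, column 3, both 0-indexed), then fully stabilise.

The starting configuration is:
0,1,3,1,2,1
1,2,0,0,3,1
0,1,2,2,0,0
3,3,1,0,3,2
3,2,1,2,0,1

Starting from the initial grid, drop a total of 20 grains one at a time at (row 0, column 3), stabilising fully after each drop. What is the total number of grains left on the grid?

step 0: 0,1,3,1,2,1
1,2,0,0,3,1
0,1,2,2,0,0
3,3,1,0,3,2
3,2,1,2,0,1
step 1: 0,1,3,2,2,1
1,2,0,0,3,1
0,1,2,2,0,0
3,3,1,0,3,2
3,2,1,2,0,1
step 2: 0,1,3,3,2,1
1,2,0,0,3,1
0,1,2,2,0,0
3,3,1,0,3,2
3,2,1,2,0,1
step 3: 0,2,0,1,3,1
1,2,1,1,3,1
0,1,2,2,0,0
3,3,1,0,3,2
3,2,1,2,0,1
step 4: 0,2,0,2,3,1
1,2,1,1,3,1
0,1,2,2,0,0
3,3,1,0,3,2
3,2,1,2,0,1
step 5: 0,2,0,3,3,1
1,2,1,1,3,1
0,1,2,2,0,0
3,3,1,0,3,2
3,2,1,2,0,1
step 6: 0,2,1,1,1,2
1,2,1,3,0,2
0,1,2,2,1,0
3,3,1,0,3,2
3,2,1,2,0,1
step 7: 0,2,1,2,1,2
1,2,1,3,0,2
0,1,2,2,1,0
3,3,1,0,3,2
3,2,1,2,0,1
step 8: 0,2,1,3,1,2
1,2,1,3,0,2
0,1,2,2,1,0
3,3,1,0,3,2
3,2,1,2,0,1
step 9: 0,2,2,1,2,2
1,2,2,0,1,2
0,1,2,3,1,0
3,3,1,0,3,2
3,2,1,2,0,1
step 10: 0,2,2,2,2,2
1,2,2,0,1,2
0,1,2,3,1,0
3,3,1,0,3,2
3,2,1,2,0,1
step 11: 0,2,2,3,2,2
1,2,2,0,1,2
0,1,2,3,1,0
3,3,1,0,3,2
3,2,1,2,0,1
step 12: 0,2,3,0,3,2
1,2,2,1,1,2
0,1,2,3,1,0
3,3,1,0,3,2
3,2,1,2,0,1
step 13: 0,2,3,1,3,2
1,2,2,1,1,2
0,1,2,3,1,0
3,3,1,0,3,2
3,2,1,2,0,1
step 14: 0,2,3,2,3,2
1,2,2,1,1,2
0,1,2,3,1,0
3,3,1,0,3,2
3,2,1,2,0,1
step 15: 0,2,3,3,3,2
1,2,2,1,1,2
0,1,2,3,1,0
3,3,1,0,3,2
3,2,1,2,0,1
step 16: 0,3,0,2,0,3
1,2,3,2,2,2
0,1,2,3,1,0
3,3,1,0,3,2
3,2,1,2,0,1
step 17: 0,3,0,3,0,3
1,2,3,2,2,2
0,1,2,3,1,0
3,3,1,0,3,2
3,2,1,2,0,1
step 18: 0,3,1,0,1,3
1,2,3,3,2,2
0,1,2,3,1,0
3,3,1,0,3,2
3,2,1,2,0,1
step 19: 0,3,1,1,1,3
1,2,3,3,2,2
0,1,2,3,1,0
3,3,1,0,3,2
3,2,1,2,0,1
step 20: 0,3,1,2,1,3
1,2,3,3,2,2
0,1,2,3,1,0
3,3,1,0,3,2
3,2,1,2,0,1

51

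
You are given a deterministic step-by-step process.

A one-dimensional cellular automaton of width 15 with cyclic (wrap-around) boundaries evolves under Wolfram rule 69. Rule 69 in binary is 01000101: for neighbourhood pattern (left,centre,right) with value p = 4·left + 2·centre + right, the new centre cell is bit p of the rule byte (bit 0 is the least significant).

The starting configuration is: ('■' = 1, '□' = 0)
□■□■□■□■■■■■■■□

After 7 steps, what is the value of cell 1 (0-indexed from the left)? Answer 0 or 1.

step 0: □■□■□■□■■■■■■■□
step 1: □■□■□■□□□□□□□■□
step 2: □■□■□■□■■■■■□■□
step 3: □■□■□■□□□□□■□■□
step 4: □■□■□■□■■■□■□■□
step 5: □■□■□■□□□■□■□■□
step 6: □■□■□■□■□■□■□■□
step 7: □■□■□■□■□■□■□■□

1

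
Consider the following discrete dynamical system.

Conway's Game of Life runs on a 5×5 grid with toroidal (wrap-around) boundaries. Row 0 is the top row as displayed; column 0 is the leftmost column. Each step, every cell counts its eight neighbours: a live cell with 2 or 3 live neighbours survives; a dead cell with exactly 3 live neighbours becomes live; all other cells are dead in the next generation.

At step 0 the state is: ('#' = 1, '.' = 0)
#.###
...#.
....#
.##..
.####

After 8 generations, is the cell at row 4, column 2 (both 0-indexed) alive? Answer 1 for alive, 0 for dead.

step 0: #.###
...#.
....#
.##..
.####
step 1: #....
#.#..
..##.
.#..#
.....
step 2: .#...
..###
#.###
..##.
#....
step 3: #####
.....
#....
#.#..
.##..
step 4: #..##
..##.
.#...
#.#..
.....
step 5: ..###
####.
.#.#.
.#...
##.#.
step 6: .....
#....
...##
.#..#
##.#.
step 7: ##..#
....#
...##
.#...
###.#
step 8: ..#..
.....
#..##
.#...
..###

1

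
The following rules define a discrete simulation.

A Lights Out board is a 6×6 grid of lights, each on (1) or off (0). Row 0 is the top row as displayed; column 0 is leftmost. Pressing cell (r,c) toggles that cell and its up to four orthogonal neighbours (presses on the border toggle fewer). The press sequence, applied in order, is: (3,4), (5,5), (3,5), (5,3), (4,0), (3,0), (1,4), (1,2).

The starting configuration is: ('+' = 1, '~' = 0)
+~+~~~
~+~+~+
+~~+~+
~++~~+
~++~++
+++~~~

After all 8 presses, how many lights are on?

16

t=0: +~+~~~
~+~+~+
+~~+~+
~++~~+
~++~++
+++~~~
t=1: +~+~~~
~+~+~+
+~~+++
~++++~
~++~~+
+++~~~
t=2: +~+~~~
~+~+~+
+~~+++
~++++~
~++~~~
+++~++
t=3: +~+~~~
~+~+~+
+~~++~
~+++~+
~++~~+
+++~++
t=4: +~+~~~
~+~+~+
+~~++~
~+++~+
~+++~+
++~+~+
t=5: +~+~~~
~+~+~+
+~~++~
++++~+
+~++~+
~+~+~+
t=6: +~+~~~
~+~+~+
~~~++~
~~++~+
~~++~+
~+~+~+
t=7: +~+~+~
~+~~+~
~~~+~~
~~++~+
~~++~+
~+~+~+
t=8: +~~~+~
~~+++~
~~++~~
~~++~+
~~++~+
~+~+~+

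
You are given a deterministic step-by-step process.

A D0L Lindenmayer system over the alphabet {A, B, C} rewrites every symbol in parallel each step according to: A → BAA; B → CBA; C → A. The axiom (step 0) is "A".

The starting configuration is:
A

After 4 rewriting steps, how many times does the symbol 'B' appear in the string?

[0] A
[1] BAA
[2] CBABAABAA
[3] ACBABAACBABAABAACBABAABAA
[4] BAAACBABAACBABAABAAACBABAACBABAABAACBABAABAAACBABAACBABAABAACBABAABAA

22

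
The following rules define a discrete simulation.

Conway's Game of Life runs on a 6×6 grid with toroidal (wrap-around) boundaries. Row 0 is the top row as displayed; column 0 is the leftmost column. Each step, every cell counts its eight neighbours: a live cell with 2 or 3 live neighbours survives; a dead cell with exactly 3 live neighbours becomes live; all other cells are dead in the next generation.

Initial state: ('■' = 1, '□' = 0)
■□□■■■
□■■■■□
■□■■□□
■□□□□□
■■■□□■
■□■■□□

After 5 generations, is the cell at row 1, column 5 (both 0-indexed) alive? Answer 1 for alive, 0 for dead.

0) ■□□■■■
□■■■■□
■□■■□□
■□□□□□
■■■□□■
■□■■□□
1) ■□□□□□
□□□□□□
■□□□■■
□□□■□□
□□■■□■
□□□□□□
2) □□□□□□
■□□□□□
□□□□■■
■□■■□□
□□■■■□
□□□□□□
3) □□□□□□
□□□□□■
■■□■■■
□■■□□□
□■■□■□
□□□■□□
4) □□□□□□
□□□□□■
□■□■■■
□□□□□□
□■□□□□
□□■■□□
5) □□□□□□
■□□□□■
■□□□■■
■□■□■□
□□■□□□
□□■□□□

1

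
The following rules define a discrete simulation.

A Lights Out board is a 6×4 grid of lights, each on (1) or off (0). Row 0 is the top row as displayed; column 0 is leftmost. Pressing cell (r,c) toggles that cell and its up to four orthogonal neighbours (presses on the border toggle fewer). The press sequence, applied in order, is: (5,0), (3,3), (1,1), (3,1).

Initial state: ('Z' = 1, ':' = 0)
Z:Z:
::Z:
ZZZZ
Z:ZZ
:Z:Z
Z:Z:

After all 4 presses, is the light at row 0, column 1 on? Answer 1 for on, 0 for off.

0) Z:Z:
::Z:
ZZZZ
Z:ZZ
:Z:Z
Z:Z:
1) Z:Z:
::Z:
ZZZZ
Z:ZZ
ZZ:Z
:ZZ:
2) Z:Z:
::Z:
ZZZ:
Z:::
ZZ::
:ZZ:
3) ZZZ:
ZZ::
Z:Z:
Z:::
ZZ::
:ZZ:
4) ZZZ:
ZZ::
ZZZ:
:ZZ:
Z:::
:ZZ:

1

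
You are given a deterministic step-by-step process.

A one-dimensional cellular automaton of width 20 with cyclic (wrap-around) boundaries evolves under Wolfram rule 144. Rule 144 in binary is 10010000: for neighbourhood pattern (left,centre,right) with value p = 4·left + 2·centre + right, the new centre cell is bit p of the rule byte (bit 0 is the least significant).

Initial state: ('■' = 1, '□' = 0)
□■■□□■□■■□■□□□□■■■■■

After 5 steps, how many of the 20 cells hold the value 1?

t=0: □■■□□■□■■□■□□□□■■■■■
t=1: □□□■□□□□□□□■□□□□■■■□
t=2: □□□□■□□□□□□□■□□□□■□■
t=3: ■□□□□■□□□□□□□■□□□□□□
t=4: □■□□□□■□□□□□□□■□□□□□
t=5: □□■□□□□■□□□□□□□■□□□□

3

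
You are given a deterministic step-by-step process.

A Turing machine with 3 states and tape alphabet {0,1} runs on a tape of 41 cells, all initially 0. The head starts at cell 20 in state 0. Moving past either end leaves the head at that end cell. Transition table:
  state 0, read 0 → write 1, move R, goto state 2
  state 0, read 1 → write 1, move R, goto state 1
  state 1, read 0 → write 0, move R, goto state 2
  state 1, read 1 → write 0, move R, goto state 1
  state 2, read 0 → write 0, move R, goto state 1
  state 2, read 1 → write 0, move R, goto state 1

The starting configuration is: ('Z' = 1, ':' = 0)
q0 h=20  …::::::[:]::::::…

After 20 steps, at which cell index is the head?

0) q0 h=20  …::::::[:]::::::…
1) q2 h=21  …:::::Z[:]::::::…
2) q1 h=22  …::::Z:[:]::::::…
3) q2 h=23  …:::Z::[:]::::::…
4) q1 h=24  …::Z:::[:]::::::…
5) q2 h=25  …:Z::::[:]::::::…
6) q1 h=26  …Z:::::[:]::::::…
7) q2 h=27  …::::::[:]::::::…
8) q1 h=28  …::::::[:]::::::…
9) q2 h=29  …::::::[:]::::::…
10) q1 h=30  …::::::[:]::::::…
11) q2 h=31  …::::::[:]::::::…
12) q1 h=32  …::::::[:]::::::…
13) q2 h=33  …::::::[:]::::::…
14) q1 h=34  …::::::[:]::::::|
15) q2 h=35  …::::::[:]:::::|
16) q1 h=36  …::::::[:]::::|
17) q2 h=37  …::::::[:]:::|
18) q1 h=38  …::::::[:]::|
19) q2 h=39  …::::::[:]:|
20) q1 h=40  …::::::[:]|

40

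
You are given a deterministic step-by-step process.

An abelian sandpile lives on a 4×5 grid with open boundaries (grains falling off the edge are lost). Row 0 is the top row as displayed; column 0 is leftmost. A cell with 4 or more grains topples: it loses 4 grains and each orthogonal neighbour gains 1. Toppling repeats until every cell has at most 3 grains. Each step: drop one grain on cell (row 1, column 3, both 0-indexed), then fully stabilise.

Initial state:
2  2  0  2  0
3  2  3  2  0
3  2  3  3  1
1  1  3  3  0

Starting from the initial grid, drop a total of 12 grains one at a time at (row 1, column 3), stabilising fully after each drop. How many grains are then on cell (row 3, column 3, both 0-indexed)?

t=0: 2  2  0  2  0
3  2  3  2  0
3  2  3  3  1
1  1  3  3  0
t=1: 2  2  0  2  0
3  2  3  3  0
3  2  3  3  1
1  1  3  3  0
t=2: 2  2  1  3  0
3  3  1  2  1
3  3  2  2  2
1  2  1  1  1
t=3: 2  2  1  3  0
3  3  1  3  1
3  3  2  2  2
1  2  1  1  1
t=4: 2  2  2  0  1
3  3  2  1  2
3  3  2  3  2
1  2  1  1  1
t=5: 2  2  2  0  1
3  3  2  2  2
3  3  2  3  2
1  2  1  1  1
t=6: 2  2  2  0  1
3  3  2  3  2
3  3  2  3  2
1  2  1  1  1
t=7: 2  2  2  1  1
3  3  3  1  3
3  3  3  0  3
1  2  1  2  1
t=8: 2  2  2  1  1
3  3  3  2  3
3  3  3  0  3
1  2  1  2  1
t=9: 2  2  2  1  1
3  3  3  3  3
3  3  3  0  3
1  2  1  2  1
t=10: 3  3  3  2  2
1  2  2  2  1
1  2  1  3  0
2  3  2  2  2
t=11: 3  3  3  2  2
1  2  2  3  1
1  2  1  3  0
2  3  2  2  2
t=12: 3  3  3  3  2
1  2  3  1  2
1  2  2  0  1
2  3  2  3  2

3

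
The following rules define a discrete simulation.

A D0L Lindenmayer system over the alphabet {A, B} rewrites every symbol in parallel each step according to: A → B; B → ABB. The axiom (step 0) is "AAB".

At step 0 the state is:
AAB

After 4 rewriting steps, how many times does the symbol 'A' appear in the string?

22

step 0: AAB
step 1: BBABB
step 2: ABBABBBABBABB
step 3: BABBABBBABBABBABBBABBABBBABBABB
step 4: ABBBABBABBBABBABBABBBABBABBBABBABBBABBABBABBBABBABBBABBABBABBBABBABBBABBABB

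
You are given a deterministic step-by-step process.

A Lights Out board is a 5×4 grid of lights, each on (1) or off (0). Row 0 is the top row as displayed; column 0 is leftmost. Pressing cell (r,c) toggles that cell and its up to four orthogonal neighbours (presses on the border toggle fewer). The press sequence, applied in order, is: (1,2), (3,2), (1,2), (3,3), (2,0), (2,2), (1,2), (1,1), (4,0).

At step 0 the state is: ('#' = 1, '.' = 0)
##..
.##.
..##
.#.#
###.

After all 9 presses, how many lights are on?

t=0: ##..
.##.
..##
.#.#
###.
t=1: ###.
...#
...#
.#.#
###.
t=2: ###.
...#
..##
..#.
##..
t=3: ##..
.##.
...#
..#.
##..
t=4: ##..
.##.
....
...#
##.#
t=5: ##..
###.
##..
#..#
##.#
t=6: ##..
##..
#.##
#.##
##.#
t=7: ###.
#.##
#..#
#.##
##.#
t=8: #.#.
.#.#
##.#
#.##
##.#
t=9: #.#.
.#.#
##.#
..##
...#

10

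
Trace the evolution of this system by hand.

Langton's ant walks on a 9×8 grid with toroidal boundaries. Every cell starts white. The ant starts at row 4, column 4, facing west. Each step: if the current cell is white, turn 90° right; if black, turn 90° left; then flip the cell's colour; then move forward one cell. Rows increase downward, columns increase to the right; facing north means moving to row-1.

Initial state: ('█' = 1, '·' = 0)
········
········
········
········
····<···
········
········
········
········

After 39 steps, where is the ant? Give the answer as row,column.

t=0: ········
········
········
········
····<···
········
········
········
········
t=1: ········
········
········
····^···
····█···
········
········
········
········
t=2: ········
········
········
····█>··
····█···
········
········
········
········
t=3: ········
········
········
····██··
····█v··
········
········
········
········
t=4: ········
········
········
····██··
····<█··
········
········
········
········
t=5: ········
········
········
····██··
·····█··
····v···
········
········
········
t=6: ········
········
········
····██··
·····█··
···<█···
········
········
········
t=7: ········
········
········
····██··
···^·█··
···██···
········
········
········
t=8: ········
········
········
····██··
···█>█··
···██···
········
········
········
t=9: ········
········
········
····██··
···███··
···█v···
········
········
········
t=10: ········
········
········
····██··
···███··
···█·>··
········
········
········
t=11: ········
········
········
····██··
···███··
···█·█··
·····v··
········
········
t=12: ········
········
········
····██··
···███··
···█·█··
····<█··
········
········
t=13: ········
········
········
····██··
···███··
···█^█··
····██··
········
········
t=14: ········
········
········
····██··
···███··
···██>··
····██··
········
········
t=15: ········
········
········
····██··
···██^··
···██···
····██··
········
········
t=16: ········
········
········
····██··
···█<···
···██···
····██··
········
········
t=17: ········
········
········
····██··
···█····
···█v···
····██··
········
········
t=18: ········
········
········
····██··
···█····
···█·>··
····██··
········
········
t=19: ········
········
········
····██··
···█····
···█·█··
····█v··
········
········
t=20: ········
········
········
····██··
···█····
···█·█··
····█·>·
········
········
t=21: ········
········
········
····██··
···█····
···█·█··
····█·█·
······v·
········
t=22: ········
········
········
····██··
···█····
···█·█··
····█·█·
·····<█·
········
t=23: ········
········
········
····██··
···█····
···█·█··
····█^█·
·····██·
········
t=24: ········
········
········
····██··
···█····
···█·█··
····██>·
·····██·
········
t=25: ········
········
········
····██··
···█····
···█·█^·
····██··
·····██·
········
t=26: ········
········
········
····██··
···█····
···█·██>
····██··
·····██·
········
t=27: ········
········
········
····██··
···█····
···█·███
····██·v
·····██·
········
t=28: ········
········
········
····██··
···█····
···█·███
····██<█
·····██·
········
t=29: ········
········
········
····██··
···█····
···█·█^█
····████
·····██·
········
t=30: ········
········
········
····██··
···█····
···█·<·█
····████
·····██·
········
t=31: ········
········
········
····██··
···█····
···█···█
····█v██
·····██·
········
t=32: ········
········
········
····██··
···█····
···█···█
····█·>█
·····██·
········
t=33: ········
········
········
····██··
···█····
···█··^█
····█··█
·····██·
········
t=34: ········
········
········
····██··
···█····
···█··█>
····█··█
·····██·
········
t=35: ········
········
········
····██··
···█···^
···█··█·
····█··█
·····██·
········
t=36: ········
········
········
····██··
>··█···█
···█··█·
····█··█
·····██·
········
t=37: ········
········
········
····██··
█··█···█
v··█··█·
····█··█
·····██·
········
t=38: ········
········
········
····██··
█··█···█
█··█··█<
····█··█
·····██·
········
t=39: ········
········
········
····██··
█··█···^
█··█··██
····█··█
·····██·
········

4,7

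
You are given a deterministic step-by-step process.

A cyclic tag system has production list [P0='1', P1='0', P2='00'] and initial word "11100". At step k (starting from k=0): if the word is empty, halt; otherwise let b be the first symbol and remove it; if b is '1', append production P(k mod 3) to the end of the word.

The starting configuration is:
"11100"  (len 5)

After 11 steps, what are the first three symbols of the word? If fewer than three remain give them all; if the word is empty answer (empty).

[0] "11100"  (len 5)
[1] "11001"  (len 5)
[2] "10010"  (len 5)
[3] "001000"  (len 6)
[4] "01000"  (len 5)
[5] "1000"  (len 4)
[6] "00000"  (len 5)
[7] "0000"  (len 4)
[8] "000"  (len 3)
[9] "00"  (len 2)
[10] "0"  (len 1)
[11] (halted — word empty)

(empty)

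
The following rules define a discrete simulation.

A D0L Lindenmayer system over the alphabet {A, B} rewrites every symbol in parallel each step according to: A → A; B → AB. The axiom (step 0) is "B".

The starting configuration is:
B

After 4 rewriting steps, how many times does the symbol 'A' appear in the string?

gen 0: B
gen 1: AB
gen 2: AAB
gen 3: AAAB
gen 4: AAAAB

4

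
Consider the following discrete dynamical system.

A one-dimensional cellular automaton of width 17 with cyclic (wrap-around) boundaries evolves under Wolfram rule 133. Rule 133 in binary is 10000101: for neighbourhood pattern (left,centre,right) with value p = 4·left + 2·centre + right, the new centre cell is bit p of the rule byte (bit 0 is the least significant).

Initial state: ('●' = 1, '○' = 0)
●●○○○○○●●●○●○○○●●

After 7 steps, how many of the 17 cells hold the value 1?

0) ●●○○○○○●●●○●○○○●●
1) ●○○●●●○○●○○●○●○○●
2) ○○○○●○○○●○○●○●○○○
3) ●●●○●○●○●○○●○●○●●
4) ●●○○●○●○●○○●○●○○●
5) ●○○○●○●○●○○●○●○○○
6) ●○●○●○●○●○○●○●○●○
7) ●○●○●○●○●○○●○●○●○

8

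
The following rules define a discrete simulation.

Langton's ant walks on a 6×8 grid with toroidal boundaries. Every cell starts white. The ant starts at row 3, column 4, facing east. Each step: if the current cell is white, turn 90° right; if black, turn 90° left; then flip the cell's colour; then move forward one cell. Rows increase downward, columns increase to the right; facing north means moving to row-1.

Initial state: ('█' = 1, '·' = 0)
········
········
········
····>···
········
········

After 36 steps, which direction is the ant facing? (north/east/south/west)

west

[0] ········
········
········
····>···
········
········
[1] ········
········
········
····█···
····v···
········
[2] ········
········
········
····█···
···<█···
········
[3] ········
········
········
···^█···
···██···
········
[4] ········
········
········
···█>···
···██···
········
[5] ········
········
····^···
···█····
···██···
········
[6] ········
········
····█>··
···█····
···██···
········
[7] ········
········
····██··
···█·v··
···██···
········
[8] ········
········
····██··
···█<█··
···██···
········
[9] ········
········
····^█··
···███··
···██···
········
[10] ········
········
···<·█··
···███··
···██···
········
[11] ········
···^····
···█·█··
···███··
···██···
········
[12] ········
···█>···
···█·█··
···███··
···██···
········
[13] ········
···██···
···█v█··
···███··
···██···
········
[14] ········
···██···
···<██··
···███··
···██···
········
[15] ········
···██···
····██··
···v██··
···██···
········
[16] ········
···██···
····██··
····>█··
···██···
········
[17] ········
···██···
····^█··
·····█··
···██···
········
[18] ········
···██···
···<·█··
·····█··
···██···
········
[19] ········
···^█···
···█·█··
·····█··
···██···
········
[20] ········
··<·█···
···█·█··
·····█··
···██···
········
[21] ··^·····
··█·█···
···█·█··
·····█··
···██···
········
[22] ··█>····
··█·█···
···█·█··
·····█··
···██···
········
[23] ··██····
··█v█···
···█·█··
·····█··
···██···
········
[24] ··██····
··<██···
···█·█··
·····█··
···██···
········
[25] ··██····
···██···
··v█·█··
·····█··
···██···
········
[26] ··██····
···██···
·<██·█··
·····█··
···██···
········
[27] ··██····
·^·██···
·███·█··
·····█··
···██···
········
[28] ··██····
·█>██···
·███·█··
·····█··
···██···
········
[29] ··██····
·████···
·█v█·█··
·····█··
···██···
········
[30] ··██····
·████···
·█·>·█··
·····█··
···██···
········
[31] ··██····
·██^█···
·█···█··
·····█··
···██···
········
[32] ··██····
·█<·█···
·█···█··
·····█··
···██···
········
[33] ··██····
·█··█···
·█v··█··
·····█··
···██···
········
[34] ··██····
·█··█···
·<█··█··
·····█··
···██···
········
[35] ··██····
·█··█···
··█··█··
·v···█··
···██···
········
[36] ··██····
·█··█···
··█··█··
<█···█··
···██···
········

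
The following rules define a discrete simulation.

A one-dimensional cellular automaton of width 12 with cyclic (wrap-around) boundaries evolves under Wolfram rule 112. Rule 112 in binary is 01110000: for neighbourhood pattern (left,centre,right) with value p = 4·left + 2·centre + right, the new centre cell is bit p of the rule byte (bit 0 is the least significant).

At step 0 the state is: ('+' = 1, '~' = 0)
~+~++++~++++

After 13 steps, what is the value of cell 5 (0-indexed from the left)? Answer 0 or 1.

[0] ~+~++++~++++
[1] +~+~~~++~~~+
[2] ++~+~~~++~~~
[3] ~++~+~~~++~~
[4] ~~++~+~~~++~
[5] ~~~++~+~~~++
[6] +~~~++~+~~~+
[7] ++~~~++~+~~~
[8] ~++~~~++~+~~
[9] ~~++~~~++~+~
[10] ~~~++~~~++~+
[11] +~~~++~~~++~
[12] ~+~~~++~~~++
[13] +~+~~~++~~~+

0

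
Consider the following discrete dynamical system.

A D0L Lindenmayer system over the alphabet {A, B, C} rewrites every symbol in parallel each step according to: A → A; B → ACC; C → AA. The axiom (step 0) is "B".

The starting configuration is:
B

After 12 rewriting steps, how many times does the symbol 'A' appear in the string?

step 0: B
step 1: ACC
step 2: AAAAA
step 3: AAAAA
step 4: AAAAA
step 5: AAAAA
step 6: AAAAA
step 7: AAAAA
step 8: AAAAA
step 9: AAAAA
step 10: AAAAA
step 11: AAAAA
step 12: AAAAA

5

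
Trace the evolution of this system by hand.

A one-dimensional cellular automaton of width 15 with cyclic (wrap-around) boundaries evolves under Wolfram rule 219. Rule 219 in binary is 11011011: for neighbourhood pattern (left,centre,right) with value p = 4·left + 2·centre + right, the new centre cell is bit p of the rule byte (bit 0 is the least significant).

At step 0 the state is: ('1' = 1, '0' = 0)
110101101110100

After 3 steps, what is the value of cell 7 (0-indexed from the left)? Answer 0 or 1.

0

k=0  110101101110100
k=1  110001101110011
k=2  111111101111111
k=3  111111101111111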